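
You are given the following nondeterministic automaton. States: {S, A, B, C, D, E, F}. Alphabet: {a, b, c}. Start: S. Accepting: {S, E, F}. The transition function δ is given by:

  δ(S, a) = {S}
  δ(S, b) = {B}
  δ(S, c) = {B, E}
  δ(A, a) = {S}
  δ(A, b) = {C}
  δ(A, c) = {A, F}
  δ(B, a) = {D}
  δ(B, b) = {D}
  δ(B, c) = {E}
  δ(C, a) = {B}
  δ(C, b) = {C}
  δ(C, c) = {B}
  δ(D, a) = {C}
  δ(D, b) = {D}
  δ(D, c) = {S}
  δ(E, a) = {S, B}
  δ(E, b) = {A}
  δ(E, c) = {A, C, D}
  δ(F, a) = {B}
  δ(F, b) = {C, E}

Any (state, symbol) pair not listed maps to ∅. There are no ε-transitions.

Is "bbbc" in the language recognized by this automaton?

Start in {S}.
Read 'b': S→{B}; now {B}.
Read 'b': B→{D}; now {D}.
Read 'b': D→{D}; now {D}.
Read 'c': D→{S}; now {S}.
The final set {S} contains the accepting state S.

Yes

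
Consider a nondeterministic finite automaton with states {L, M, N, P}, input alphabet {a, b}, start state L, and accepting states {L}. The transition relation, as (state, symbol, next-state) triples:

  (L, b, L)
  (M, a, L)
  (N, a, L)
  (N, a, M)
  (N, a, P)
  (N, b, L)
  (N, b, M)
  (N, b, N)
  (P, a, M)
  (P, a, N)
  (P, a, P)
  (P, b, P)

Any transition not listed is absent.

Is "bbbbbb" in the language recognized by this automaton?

Yes

Start in {L}.
Read 'b': L→{L}; now {L}.
Read 'b': L→{L}; now {L}.
Read 'b': L→{L}; now {L}.
Read 'b': L→{L}; now {L}.
Read 'b': L→{L}; now {L}.
Read 'b': L→{L}; now {L}.
The final set {L} contains the accepting state L.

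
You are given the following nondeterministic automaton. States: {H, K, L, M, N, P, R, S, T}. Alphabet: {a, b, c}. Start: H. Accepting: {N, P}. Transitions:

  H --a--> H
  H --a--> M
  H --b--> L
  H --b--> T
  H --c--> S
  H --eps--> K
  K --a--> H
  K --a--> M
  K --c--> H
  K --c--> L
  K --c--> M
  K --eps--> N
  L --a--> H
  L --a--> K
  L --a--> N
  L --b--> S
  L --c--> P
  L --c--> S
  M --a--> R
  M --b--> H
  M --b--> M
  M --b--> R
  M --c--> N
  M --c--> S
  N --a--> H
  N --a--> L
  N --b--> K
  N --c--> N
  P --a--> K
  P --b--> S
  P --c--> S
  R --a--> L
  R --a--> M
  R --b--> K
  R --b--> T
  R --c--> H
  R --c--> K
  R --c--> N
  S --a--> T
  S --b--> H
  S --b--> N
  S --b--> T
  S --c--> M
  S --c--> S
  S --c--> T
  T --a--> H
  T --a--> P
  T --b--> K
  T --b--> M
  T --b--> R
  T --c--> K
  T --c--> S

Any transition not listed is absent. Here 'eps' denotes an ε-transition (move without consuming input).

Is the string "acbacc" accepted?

Start: ε-closure({H}) = {H, K, N}.
Read 'a': H→{H, M}, K→{H, M}, N→{H, L}; union {H, L, M}; ε-closure = {H, K, L, M, N}.
Read 'c': H→{S}, K→{H, L, M}, L→{P, S}, M→{N, S}, N→{N}; union {H, L, M, N, P, S}; ε-closure = {H, K, L, M, N, P, S}.
Read 'b': H→{L, T}, K→∅, L→{S}, M→{H, M, R}, N→{K}, P→{S}, S→{H, N, T}; now {H, K, L, M, N, R, S, T}.
Read 'a': H→{H, M}, K→{H, M}, L→{H, K, N}, M→{R}, N→{H, L}, R→{L, M}, S→{T}, T→{H, P}; now {H, K, L, M, N, P, R, T}.
Read 'c': H→{S}, K→{H, L, M}, L→{P, S}, M→{N, S}, N→{N}, P→{S}, R→{H, K, N}, T→{K, S}; now {H, K, L, M, N, P, S}.
Read 'c': H→{S}, K→{H, L, M}, L→{P, S}, M→{N, S}, N→{N}, P→{S}, S→{M, S, T}; union {H, L, M, N, P, S, T}; ε-closure = {H, K, L, M, N, P, S, T}.
The final set {H, K, L, M, N, P, S, T} contains the accepting states N, P.

Yes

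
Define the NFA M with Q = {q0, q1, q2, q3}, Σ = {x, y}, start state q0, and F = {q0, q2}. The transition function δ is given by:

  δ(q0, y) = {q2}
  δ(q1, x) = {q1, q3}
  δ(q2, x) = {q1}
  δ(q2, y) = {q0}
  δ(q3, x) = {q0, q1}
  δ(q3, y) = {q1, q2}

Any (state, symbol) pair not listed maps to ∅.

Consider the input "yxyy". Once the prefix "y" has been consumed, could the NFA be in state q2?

Yes

Start in {q0}.
Read 'y': q0→{q2}; now {q2}.
State q2 is in {q2}.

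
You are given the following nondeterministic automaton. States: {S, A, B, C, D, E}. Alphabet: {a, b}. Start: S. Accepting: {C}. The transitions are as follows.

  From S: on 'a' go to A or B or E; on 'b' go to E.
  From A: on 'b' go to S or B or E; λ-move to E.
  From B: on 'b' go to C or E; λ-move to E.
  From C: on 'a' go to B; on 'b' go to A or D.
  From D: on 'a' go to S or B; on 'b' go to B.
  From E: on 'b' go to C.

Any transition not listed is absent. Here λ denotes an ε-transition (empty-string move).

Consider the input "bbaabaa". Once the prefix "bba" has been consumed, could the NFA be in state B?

Start in {S}.
Read 'b': S→{E}; now {E}.
Read 'b': E→{C}; now {C}.
Read 'a': C→{B}; union {B}; ε-closure = {B, E}.
State B is in {B, E}.

Yes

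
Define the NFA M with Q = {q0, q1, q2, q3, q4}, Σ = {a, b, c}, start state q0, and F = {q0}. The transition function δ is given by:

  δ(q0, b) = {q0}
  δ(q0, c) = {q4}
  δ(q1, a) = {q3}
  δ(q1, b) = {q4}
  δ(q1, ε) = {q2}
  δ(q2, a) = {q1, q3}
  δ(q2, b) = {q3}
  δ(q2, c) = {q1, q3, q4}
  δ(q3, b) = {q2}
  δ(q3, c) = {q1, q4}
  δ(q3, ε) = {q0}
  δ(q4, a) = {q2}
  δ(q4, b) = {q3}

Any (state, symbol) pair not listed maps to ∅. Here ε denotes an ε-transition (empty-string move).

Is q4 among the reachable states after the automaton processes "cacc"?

Yes

Start in {q0}.
Read 'c': q0→{q4}; now {q4}.
Read 'a': q4→{q2}; now {q2}.
Read 'c': q2→{q1, q3, q4}; union {q1, q3, q4}; ε-closure = {q0, q1, q2, q3, q4}.
Read 'c': q0→{q4}, q1→∅, q2→{q1, q3, q4}, q3→{q1, q4}, q4→∅; union {q1, q3, q4}; ε-closure = {q0, q1, q2, q3, q4}.
State q4 is in {q0, q1, q2, q3, q4}.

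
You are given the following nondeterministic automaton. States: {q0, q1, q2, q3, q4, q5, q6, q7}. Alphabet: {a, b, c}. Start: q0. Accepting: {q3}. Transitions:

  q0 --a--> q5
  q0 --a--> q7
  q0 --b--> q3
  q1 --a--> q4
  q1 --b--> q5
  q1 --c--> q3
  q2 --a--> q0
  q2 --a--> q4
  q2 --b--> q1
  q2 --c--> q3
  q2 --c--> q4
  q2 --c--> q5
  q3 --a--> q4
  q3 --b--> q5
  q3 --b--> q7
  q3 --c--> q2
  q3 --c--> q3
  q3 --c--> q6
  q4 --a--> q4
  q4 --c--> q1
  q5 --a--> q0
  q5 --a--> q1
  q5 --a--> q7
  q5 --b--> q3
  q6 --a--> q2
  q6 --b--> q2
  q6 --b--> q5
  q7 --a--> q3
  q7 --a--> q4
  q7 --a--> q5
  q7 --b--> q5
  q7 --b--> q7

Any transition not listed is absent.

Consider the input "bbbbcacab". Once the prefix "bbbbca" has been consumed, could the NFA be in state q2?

Yes

Start in {q0}.
Read 'b': {q0} → {q3}.
Read 'b': {q3} → {q5, q7}.
Read 'b': {q5, q7} → {q3, q5, q7}.
Read 'b': {q3, q5, q7} → {q3, q5, q7}.
Read 'c': {q3, q5, q7} → {q2, q3, q6}.
Read 'a': {q2, q3, q6} → {q0, q2, q4}.
State q2 is in {q0, q2, q4}.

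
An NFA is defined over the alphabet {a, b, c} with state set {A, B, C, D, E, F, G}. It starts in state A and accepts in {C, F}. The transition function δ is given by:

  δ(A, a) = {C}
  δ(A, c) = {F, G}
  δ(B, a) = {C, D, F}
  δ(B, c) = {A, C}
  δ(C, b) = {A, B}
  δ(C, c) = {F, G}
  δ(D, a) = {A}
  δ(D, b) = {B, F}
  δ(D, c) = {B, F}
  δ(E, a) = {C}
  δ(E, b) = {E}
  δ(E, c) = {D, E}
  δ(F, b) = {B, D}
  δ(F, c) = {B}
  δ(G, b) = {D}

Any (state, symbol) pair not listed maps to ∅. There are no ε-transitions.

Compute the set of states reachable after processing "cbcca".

Start in {A}.
Read 'c': A→{F, G}; now {F, G}.
Read 'b': F→{B, D}, G→{D}; now {B, D}.
Read 'c': B→{A, C}, D→{B, F}; now {A, B, C, F}.
Read 'c': A→{F, G}, B→{A, C}, C→{F, G}, F→{B}; now {A, B, C, F, G}.
Read 'a': A→{C}, B→{C, D, F}, C→∅, F→∅, G→∅; now {C, D, F}.

{C, D, F}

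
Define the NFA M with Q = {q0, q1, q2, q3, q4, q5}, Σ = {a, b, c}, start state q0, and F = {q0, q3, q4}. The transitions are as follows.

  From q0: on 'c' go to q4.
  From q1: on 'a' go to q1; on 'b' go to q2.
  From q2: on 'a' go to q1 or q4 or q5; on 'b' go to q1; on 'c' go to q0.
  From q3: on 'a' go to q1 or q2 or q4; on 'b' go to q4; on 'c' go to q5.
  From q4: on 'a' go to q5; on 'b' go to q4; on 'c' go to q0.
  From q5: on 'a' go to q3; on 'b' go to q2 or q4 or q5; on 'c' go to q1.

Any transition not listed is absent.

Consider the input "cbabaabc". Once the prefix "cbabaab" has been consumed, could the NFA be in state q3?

Start in {q0}.
Read 'c': {q0} → {q4}.
Read 'b': {q4} → {q4}.
Read 'a': {q4} → {q5}.
Read 'b': {q5} → {q2, q4, q5}.
Read 'a': {q2, q4, q5} → {q1, q3, q4, q5}.
Read 'a': {q1, q3, q4, q5} → {q1, q2, q3, q4, q5}.
Read 'b': {q1, q2, q3, q4, q5} → {q1, q2, q4, q5}.
State q3 is not in {q1, q2, q4, q5}.

No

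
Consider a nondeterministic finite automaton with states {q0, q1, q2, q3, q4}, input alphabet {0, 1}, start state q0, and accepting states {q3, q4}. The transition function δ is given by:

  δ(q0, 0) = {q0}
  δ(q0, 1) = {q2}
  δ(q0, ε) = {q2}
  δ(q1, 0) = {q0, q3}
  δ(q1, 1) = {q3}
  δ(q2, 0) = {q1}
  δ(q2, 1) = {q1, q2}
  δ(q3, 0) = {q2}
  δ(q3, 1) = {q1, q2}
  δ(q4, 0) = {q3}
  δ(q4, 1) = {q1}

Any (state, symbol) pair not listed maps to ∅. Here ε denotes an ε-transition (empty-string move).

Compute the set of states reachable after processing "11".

Start: ε-closure({q0}) = {q0, q2}.
Read '1': q0→{q2}, q2→{q1, q2}; now {q1, q2}.
Read '1': q1→{q3}, q2→{q1, q2}; now {q1, q2, q3}.

{q1, q2, q3}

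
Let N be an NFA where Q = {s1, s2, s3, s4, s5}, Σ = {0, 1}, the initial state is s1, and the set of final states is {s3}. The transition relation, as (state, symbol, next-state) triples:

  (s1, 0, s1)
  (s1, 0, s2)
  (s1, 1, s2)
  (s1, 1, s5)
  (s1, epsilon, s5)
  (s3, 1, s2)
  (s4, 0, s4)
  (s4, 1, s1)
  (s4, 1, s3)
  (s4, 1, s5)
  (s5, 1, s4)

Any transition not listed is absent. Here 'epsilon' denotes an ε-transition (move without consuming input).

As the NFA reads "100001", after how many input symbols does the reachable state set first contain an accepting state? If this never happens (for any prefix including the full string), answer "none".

Start: ε-closure({s1}) = {s1, s5}.
Read '1': s1→{s2, s5}, s5→{s4}; now {s2, s4, s5}.
Read '0': s2→∅, s4→{s4}, s5→∅; now {s4}.
Read '0': s4→{s4}; now {s4}.
Read '0': s4→{s4}; now {s4}.
Read '0': s4→{s4}; now {s4}.
Read '1': s4→{s1, s3, s5}; now {s1, s3, s5}.
None of the earlier sets intersect F, but {s1, s3, s5} does.

6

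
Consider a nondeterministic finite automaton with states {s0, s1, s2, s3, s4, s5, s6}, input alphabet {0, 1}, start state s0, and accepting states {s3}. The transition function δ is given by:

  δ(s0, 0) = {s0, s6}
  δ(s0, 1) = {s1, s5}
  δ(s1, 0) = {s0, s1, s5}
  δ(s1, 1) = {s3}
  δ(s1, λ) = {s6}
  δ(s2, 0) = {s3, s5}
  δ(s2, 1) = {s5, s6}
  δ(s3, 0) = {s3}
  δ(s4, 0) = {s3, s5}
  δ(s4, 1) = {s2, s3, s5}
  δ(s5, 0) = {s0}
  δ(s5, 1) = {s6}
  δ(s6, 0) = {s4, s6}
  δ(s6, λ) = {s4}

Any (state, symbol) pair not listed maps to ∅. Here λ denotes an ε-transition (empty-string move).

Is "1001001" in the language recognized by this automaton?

Yes

Start in {s0}.
Read '1': {s0} → {s1, s4, s5, s6}.
Read '0': {s1, s4, s5, s6} → {s0, s1, s3, s4, s5, s6}.
Read '0': {s0, s1, s3, s4, s5, s6} → {s0, s1, s3, s4, s5, s6}.
Read '1': {s0, s1, s3, s4, s5, s6} → {s1, s2, s3, s4, s5, s6}.
Read '0': {s1, s2, s3, s4, s5, s6} → {s0, s1, s3, s4, s5, s6}.
Read '0': {s0, s1, s3, s4, s5, s6} → {s0, s1, s3, s4, s5, s6}.
Read '1': {s0, s1, s3, s4, s5, s6} → {s1, s2, s3, s4, s5, s6}.
The final set {s1, s2, s3, s4, s5, s6} contains the accepting state s3.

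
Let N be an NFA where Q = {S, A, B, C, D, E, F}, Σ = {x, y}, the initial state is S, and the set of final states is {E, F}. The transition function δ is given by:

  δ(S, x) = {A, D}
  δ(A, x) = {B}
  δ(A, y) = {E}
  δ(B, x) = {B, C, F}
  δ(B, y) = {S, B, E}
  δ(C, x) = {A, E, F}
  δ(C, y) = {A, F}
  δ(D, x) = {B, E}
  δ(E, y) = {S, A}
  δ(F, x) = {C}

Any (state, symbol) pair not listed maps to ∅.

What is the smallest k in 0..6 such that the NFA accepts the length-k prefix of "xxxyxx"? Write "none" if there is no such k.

Start in {S}.
Read 'x': {S} → {A, D}.
Read 'x': {A, D} → {B, E}.
None of the earlier sets intersect F, but {B, E} does.

2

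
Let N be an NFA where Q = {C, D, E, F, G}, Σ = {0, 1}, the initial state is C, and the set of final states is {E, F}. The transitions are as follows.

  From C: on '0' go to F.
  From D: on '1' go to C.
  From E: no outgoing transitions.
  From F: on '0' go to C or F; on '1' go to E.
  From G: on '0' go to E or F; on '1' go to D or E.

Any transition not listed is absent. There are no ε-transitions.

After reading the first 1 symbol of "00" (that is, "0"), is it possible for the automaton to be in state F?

Start in {C}.
Read '0': C→{F}; now {F}.
State F is in {F}.

Yes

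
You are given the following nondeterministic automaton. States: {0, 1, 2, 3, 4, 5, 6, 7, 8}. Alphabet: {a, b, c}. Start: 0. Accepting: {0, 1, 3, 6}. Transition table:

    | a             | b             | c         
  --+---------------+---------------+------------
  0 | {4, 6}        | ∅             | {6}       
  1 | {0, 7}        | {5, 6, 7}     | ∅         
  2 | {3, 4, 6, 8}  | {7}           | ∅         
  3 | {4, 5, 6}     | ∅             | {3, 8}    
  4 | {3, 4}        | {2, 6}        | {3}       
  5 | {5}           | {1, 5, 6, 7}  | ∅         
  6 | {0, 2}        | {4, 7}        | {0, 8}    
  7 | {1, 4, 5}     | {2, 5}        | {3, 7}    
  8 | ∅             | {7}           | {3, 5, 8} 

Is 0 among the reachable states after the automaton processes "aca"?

Start in {0}.
Read 'a': {0} → {4, 6}.
Read 'c': {4, 6} → {0, 3, 8}.
Read 'a': {0, 3, 8} → {4, 5, 6}.
State 0 is not in {4, 5, 6}.

No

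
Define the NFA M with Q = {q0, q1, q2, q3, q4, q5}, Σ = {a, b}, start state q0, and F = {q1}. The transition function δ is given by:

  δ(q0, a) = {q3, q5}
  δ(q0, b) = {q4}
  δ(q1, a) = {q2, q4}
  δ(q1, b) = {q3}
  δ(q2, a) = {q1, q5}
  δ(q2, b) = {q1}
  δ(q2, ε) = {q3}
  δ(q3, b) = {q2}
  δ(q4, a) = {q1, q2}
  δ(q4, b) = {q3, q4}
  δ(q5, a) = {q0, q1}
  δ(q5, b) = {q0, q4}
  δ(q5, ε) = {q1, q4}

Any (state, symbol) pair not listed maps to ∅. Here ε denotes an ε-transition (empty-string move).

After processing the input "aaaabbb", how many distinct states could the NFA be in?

4

Start in {q0}.
Read 'a': q0→{q3, q5}; union {q3, q5}; ε-closure = {q1, q3, q4, q5}.
Read 'a': q1→{q2, q4}, q3→∅, q4→{q1, q2}, q5→{q0, q1}; union {q0, q1, q2, q4}; ε-closure = {q0, q1, q2, q3, q4}.
Read 'a': q0→{q3, q5}, q1→{q2, q4}, q2→{q1, q5}, q3→∅, q4→{q1, q2}; now {q1, q2, q3, q4, q5}.
Read 'a': q1→{q2, q4}, q2→{q1, q5}, q3→∅, q4→{q1, q2}, q5→{q0, q1}; union {q0, q1, q2, q4, q5}; ε-closure = {q0, q1, q2, q3, q4, q5}.
Read 'b': q0→{q4}, q1→{q3}, q2→{q1}, q3→{q2}, q4→{q3, q4}, q5→{q0, q4}; now {q0, q1, q2, q3, q4}.
Read 'b': q0→{q4}, q1→{q3}, q2→{q1}, q3→{q2}, q4→{q3, q4}; now {q1, q2, q3, q4}.
Read 'b': q1→{q3}, q2→{q1}, q3→{q2}, q4→{q3, q4}; now {q1, q2, q3, q4}.
That set has 4 states.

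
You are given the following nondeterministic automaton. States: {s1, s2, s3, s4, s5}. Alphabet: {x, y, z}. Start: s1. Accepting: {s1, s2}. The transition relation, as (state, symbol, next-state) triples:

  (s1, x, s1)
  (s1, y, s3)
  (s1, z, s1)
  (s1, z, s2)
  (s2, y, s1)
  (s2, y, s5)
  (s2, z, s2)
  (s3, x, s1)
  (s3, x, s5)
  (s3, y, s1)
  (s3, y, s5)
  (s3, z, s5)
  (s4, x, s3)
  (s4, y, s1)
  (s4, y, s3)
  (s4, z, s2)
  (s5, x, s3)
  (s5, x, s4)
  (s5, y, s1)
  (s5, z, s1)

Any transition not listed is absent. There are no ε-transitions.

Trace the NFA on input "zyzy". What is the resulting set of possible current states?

Start in {s1}.
Read 'z': s1→{s1, s2}; now {s1, s2}.
Read 'y': s1→{s3}, s2→{s1, s5}; now {s1, s3, s5}.
Read 'z': s1→{s1, s2}, s3→{s5}, s5→{s1}; now {s1, s2, s5}.
Read 'y': s1→{s3}, s2→{s1, s5}, s5→{s1}; now {s1, s3, s5}.

{s1, s3, s5}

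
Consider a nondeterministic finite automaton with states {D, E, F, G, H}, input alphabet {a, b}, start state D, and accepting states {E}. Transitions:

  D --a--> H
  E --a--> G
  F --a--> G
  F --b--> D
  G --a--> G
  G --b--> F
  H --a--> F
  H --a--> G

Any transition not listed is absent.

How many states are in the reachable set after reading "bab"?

Start in {D}.
Read 'b': {D} → ∅.
The set is empty and remains empty for the remaining 2 symbols.
That set has 0 states.

0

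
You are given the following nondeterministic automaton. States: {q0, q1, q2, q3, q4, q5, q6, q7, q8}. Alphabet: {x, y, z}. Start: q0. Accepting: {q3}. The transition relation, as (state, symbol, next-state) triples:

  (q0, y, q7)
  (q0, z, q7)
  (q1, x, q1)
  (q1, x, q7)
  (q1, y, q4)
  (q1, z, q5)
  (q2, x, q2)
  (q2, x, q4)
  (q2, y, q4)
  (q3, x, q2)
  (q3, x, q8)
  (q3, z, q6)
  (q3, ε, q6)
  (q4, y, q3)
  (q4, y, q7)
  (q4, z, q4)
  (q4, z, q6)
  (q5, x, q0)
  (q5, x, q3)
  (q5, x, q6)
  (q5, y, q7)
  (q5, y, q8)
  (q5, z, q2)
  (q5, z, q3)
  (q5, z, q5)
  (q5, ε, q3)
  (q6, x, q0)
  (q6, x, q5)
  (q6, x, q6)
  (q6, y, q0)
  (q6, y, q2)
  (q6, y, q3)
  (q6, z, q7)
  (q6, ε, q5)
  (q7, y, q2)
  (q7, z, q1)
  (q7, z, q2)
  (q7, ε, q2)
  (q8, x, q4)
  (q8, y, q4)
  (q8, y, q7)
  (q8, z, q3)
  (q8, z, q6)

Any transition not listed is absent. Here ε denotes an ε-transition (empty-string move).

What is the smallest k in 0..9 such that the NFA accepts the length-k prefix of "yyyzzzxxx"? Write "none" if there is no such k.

3

Start in {q0}.
Read 'y': q0→{q7}; union {q7}; ε-closure = {q2, q7}.
Read 'y': q2→{q4}, q7→{q2}; now {q2, q4}.
Read 'y': q2→{q4}, q4→{q3, q7}; union {q3, q4, q7}; ε-closure = {q2, q3, q4, q5, q6, q7}.
None of the earlier sets intersect F, but {q2, q3, q4, q5, q6, q7} does.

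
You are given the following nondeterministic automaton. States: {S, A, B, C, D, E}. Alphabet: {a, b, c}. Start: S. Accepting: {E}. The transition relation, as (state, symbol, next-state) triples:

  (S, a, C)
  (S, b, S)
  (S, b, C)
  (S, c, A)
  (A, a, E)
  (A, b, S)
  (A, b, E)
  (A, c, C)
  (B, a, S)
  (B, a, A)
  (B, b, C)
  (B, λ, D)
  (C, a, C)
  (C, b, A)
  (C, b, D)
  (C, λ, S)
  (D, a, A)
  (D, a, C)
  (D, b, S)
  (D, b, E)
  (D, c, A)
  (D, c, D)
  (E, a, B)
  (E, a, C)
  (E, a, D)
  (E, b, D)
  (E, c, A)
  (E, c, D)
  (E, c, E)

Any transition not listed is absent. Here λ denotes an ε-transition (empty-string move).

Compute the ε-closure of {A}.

{A}

Begin with {A}.
No ε-moves leave this set, so the closure equals the set itself.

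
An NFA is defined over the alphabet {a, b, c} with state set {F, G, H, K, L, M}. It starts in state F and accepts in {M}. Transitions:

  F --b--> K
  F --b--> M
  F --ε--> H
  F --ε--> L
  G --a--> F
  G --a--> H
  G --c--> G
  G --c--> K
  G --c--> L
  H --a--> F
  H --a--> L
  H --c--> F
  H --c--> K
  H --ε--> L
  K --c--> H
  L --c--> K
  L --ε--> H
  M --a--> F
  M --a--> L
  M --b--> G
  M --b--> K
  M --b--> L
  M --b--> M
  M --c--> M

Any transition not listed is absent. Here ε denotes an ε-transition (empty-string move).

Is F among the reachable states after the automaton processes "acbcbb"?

Start: ε-closure({F}) = {F, H, L}.
Read 'a': F→∅, H→{F, L}, L→∅; union {F, L}; ε-closure = {F, H, L}.
Read 'c': F→∅, H→{F, K}, L→{K}; union {F, K}; ε-closure = {F, H, K, L}.
Read 'b': F→{K, M}, H→∅, K→∅, L→∅; now {K, M}.
Read 'c': K→{H}, M→{M}; union {H, M}; ε-closure = {H, L, M}.
Read 'b': H→∅, L→∅, M→{G, K, L, M}; union {G, K, L, M}; ε-closure = {G, H, K, L, M}.
Read 'b': G→∅, H→∅, K→∅, L→∅, M→{G, K, L, M}; union {G, K, L, M}; ε-closure = {G, H, K, L, M}.
State F is not in {G, H, K, L, M}.

No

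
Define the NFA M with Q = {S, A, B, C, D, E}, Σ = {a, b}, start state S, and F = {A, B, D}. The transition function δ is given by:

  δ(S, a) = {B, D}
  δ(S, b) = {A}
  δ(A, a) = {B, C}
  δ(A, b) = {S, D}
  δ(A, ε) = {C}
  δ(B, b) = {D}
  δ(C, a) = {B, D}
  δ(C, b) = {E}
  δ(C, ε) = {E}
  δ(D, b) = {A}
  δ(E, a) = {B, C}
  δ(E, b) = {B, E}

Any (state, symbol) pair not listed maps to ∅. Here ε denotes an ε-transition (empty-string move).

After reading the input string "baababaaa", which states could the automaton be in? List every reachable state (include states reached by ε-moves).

{B, C, D, E}

Start in {S}.
Read 'b': {S} → {A, C, E}.
Read 'a': {A, C, E} → {B, C, D, E}.
Read 'a': {B, C, D, E} → {B, C, D, E}.
Read 'b': {B, C, D, E} → {A, B, C, D, E}.
Read 'a': {A, B, C, D, E} → {B, C, D, E}.
Read 'b': {B, C, D, E} → {A, B, C, D, E}.
Read 'a': {A, B, C, D, E} → {B, C, D, E}.
Read 'a': {B, C, D, E} → {B, C, D, E}.
Read 'a': {B, C, D, E} → {B, C, D, E}.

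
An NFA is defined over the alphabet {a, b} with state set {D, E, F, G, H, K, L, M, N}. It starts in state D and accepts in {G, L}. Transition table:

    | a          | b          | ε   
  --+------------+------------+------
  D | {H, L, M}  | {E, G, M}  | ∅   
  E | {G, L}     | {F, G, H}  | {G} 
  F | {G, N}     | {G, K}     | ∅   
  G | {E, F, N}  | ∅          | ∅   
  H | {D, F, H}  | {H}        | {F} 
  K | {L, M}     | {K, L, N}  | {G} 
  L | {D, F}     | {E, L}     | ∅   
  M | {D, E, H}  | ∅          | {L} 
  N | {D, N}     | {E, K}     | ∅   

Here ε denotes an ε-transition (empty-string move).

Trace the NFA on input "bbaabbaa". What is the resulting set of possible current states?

{D, E, F, G, H, L, M, N}

Start in {D}.
Read 'b': D→{E, G, M}; union {E, G, M}; ε-closure = {E, G, L, M}.
Read 'b': E→{F, G, H}, G→∅, L→{E, L}, M→∅; now {E, F, G, H, L}.
Read 'a': E→{G, L}, F→{G, N}, G→{E, F, N}, H→{D, F, H}, L→{D, F}; now {D, E, F, G, H, L, N}.
Read 'a': D→{H, L, M}, E→{G, L}, F→{G, N}, G→{E, F, N}, H→{D, F, H}, L→{D, F}, N→{D, N}; now {D, E, F, G, H, L, M, N}.
Read 'b': D→{E, G, M}, E→{F, G, H}, F→{G, K}, G→∅, H→{H}, L→{E, L}, M→∅, N→{E, K}; now {E, F, G, H, K, L, M}.
Read 'b': E→{F, G, H}, F→{G, K}, G→∅, H→{H}, K→{K, L, N}, L→{E, L}, M→∅; now {E, F, G, H, K, L, N}.
Read 'a': E→{G, L}, F→{G, N}, G→{E, F, N}, H→{D, F, H}, K→{L, M}, L→{D, F}, N→{D, N}; now {D, E, F, G, H, L, M, N}.
Read 'a': D→{H, L, M}, E→{G, L}, F→{G, N}, G→{E, F, N}, H→{D, F, H}, L→{D, F}, M→{D, E, H}, N→{D, N}; now {D, E, F, G, H, L, M, N}.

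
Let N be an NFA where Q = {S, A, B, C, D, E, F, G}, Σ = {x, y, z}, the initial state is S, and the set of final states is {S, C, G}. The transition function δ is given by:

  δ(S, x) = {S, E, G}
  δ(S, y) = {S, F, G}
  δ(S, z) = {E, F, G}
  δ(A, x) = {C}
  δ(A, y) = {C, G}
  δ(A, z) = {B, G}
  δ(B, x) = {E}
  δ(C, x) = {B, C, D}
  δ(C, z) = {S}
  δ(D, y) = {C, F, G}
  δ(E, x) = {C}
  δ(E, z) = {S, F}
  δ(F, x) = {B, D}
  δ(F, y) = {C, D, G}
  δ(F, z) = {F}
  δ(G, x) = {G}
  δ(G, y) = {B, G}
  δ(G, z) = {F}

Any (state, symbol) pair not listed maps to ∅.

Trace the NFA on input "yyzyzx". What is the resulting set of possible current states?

{S, B, C, D, E, G}

Start in {S}.
Read 'y': S→{S, F, G}; now {S, F, G}.
Read 'y': S→{S, F, G}, F→{C, D, G}, G→{B, G}; now {S, B, C, D, F, G}.
Read 'z': S→{E, F, G}, B→∅, C→{S}, D→∅, F→{F}, G→{F}; now {S, E, F, G}.
Read 'y': S→{S, F, G}, E→∅, F→{C, D, G}, G→{B, G}; now {S, B, C, D, F, G}.
Read 'z': S→{E, F, G}, B→∅, C→{S}, D→∅, F→{F}, G→{F}; now {S, E, F, G}.
Read 'x': S→{S, E, G}, E→{C}, F→{B, D}, G→{G}; now {S, B, C, D, E, G}.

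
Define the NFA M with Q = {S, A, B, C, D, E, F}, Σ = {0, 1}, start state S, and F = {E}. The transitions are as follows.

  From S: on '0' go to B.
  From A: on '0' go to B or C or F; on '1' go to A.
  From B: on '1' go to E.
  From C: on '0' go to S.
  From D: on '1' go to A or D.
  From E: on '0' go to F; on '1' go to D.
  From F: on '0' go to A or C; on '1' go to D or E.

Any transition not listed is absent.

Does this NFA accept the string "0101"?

Yes

Start in {S}.
Read '0': S→{B}; now {B}.
Read '1': B→{E}; now {E}.
Read '0': E→{F}; now {F}.
Read '1': F→{D, E}; now {D, E}.
The final set {D, E} contains the accepting state E.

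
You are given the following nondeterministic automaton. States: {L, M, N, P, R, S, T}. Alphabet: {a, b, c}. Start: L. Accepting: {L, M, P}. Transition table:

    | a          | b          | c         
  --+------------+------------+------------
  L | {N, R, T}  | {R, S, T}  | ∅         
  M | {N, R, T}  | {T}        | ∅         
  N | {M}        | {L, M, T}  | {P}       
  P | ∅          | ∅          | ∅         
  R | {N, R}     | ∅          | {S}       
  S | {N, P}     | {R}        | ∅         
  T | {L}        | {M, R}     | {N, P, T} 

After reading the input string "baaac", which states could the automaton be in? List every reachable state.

{N, P, S, T}

Start in {L}.
Read 'b': L→{R, S, T}; now {R, S, T}.
Read 'a': R→{N, R}, S→{N, P}, T→{L}; now {L, N, P, R}.
Read 'a': L→{N, R, T}, N→{M}, P→∅, R→{N, R}; now {M, N, R, T}.
Read 'a': M→{N, R, T}, N→{M}, R→{N, R}, T→{L}; now {L, M, N, R, T}.
Read 'c': L→∅, M→∅, N→{P}, R→{S}, T→{N, P, T}; now {N, P, S, T}.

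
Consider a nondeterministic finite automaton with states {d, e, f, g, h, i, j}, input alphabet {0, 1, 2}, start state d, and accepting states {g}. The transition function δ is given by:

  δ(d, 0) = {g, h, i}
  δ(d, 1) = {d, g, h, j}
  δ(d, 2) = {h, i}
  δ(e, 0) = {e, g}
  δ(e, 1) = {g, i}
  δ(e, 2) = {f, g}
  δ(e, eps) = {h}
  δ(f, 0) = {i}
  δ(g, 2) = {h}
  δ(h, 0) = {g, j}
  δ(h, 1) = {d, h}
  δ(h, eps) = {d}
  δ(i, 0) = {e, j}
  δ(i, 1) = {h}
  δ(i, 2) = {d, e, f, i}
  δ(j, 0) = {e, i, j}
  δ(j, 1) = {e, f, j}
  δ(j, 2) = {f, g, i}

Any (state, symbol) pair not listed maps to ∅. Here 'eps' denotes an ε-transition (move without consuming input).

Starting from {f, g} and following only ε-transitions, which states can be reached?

Begin with {f, g}.
No ε-moves leave this set, so the closure equals the set itself.

{f, g}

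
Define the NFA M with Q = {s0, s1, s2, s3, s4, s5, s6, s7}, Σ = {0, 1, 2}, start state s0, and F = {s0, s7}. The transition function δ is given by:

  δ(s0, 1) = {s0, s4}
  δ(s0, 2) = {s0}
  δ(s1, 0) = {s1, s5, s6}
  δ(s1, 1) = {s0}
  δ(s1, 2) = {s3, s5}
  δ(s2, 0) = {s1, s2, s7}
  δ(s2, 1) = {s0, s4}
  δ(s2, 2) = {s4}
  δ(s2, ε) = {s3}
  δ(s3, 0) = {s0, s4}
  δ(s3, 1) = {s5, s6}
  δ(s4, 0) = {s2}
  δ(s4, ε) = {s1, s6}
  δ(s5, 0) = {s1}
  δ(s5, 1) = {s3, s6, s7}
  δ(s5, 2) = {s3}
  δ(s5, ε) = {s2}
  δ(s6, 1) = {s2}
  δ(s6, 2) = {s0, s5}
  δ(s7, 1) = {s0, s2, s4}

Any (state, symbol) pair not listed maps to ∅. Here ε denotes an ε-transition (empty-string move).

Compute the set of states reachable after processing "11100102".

{s0, s1, s2, s3, s4, s5, s6}

Start in {s0}.
Read '1': {s0} → {s0, s1, s4, s6}.
Read '1': {s0, s1, s4, s6} → {s0, s1, s2, s3, s4, s6}.
Read '1': {s0, s1, s2, s3, s4, s6} → {s0, s1, s2, s3, s4, s5, s6}.
Read '0': {s0, s1, s2, s3, s4, s5, s6} → {s0, s1, s2, s3, s4, s5, s6, s7}.
Read '0': {s0, s1, s2, s3, s4, s5, s6, s7} → {s0, s1, s2, s3, s4, s5, s6, s7}.
Read '1': {s0, s1, s2, s3, s4, s5, s6, s7} → {s0, s1, s2, s3, s4, s5, s6, s7}.
Read '0': {s0, s1, s2, s3, s4, s5, s6, s7} → {s0, s1, s2, s3, s4, s5, s6, s7}.
Read '2': {s0, s1, s2, s3, s4, s5, s6, s7} → {s0, s1, s2, s3, s4, s5, s6}.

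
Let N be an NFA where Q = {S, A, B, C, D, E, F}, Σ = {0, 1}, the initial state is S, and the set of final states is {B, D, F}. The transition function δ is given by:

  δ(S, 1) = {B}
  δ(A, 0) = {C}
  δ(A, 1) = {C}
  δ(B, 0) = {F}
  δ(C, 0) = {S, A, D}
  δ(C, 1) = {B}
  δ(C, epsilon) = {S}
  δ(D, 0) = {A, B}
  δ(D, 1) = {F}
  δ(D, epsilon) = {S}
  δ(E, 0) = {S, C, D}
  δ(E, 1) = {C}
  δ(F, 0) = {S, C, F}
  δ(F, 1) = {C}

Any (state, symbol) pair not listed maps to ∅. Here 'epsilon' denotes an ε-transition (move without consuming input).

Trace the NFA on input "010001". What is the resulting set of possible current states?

∅

Start in {S}.
Read '0': S→∅; now ∅.
The set is empty and remains empty for the remaining 5 symbols.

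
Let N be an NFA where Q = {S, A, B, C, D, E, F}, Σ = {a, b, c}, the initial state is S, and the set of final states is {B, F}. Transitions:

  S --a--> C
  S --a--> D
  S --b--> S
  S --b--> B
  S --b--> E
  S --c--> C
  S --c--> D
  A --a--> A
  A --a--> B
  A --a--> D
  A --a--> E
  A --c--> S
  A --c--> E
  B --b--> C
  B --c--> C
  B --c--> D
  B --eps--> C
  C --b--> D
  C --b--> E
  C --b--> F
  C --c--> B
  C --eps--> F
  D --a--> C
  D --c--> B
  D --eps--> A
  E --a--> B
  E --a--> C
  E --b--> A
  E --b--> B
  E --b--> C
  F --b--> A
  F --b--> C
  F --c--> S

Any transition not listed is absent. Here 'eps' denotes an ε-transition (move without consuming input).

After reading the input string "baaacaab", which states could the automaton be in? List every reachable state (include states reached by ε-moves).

{A, B, C, D, E, F}

Start in {S}.
Read 'b': S→{S, B, E}; union {S, B, E}; ε-closure = {S, B, C, E, F}.
Read 'a': S→{C, D}, B→∅, C→∅, E→{B, C}, F→∅; union {B, C, D}; ε-closure = {A, B, C, D, F}.
Read 'a': A→{A, B, D, E}, B→∅, C→∅, D→{C}, F→∅; union {A, B, C, D, E}; ε-closure = {A, B, C, D, E, F}.
Read 'a': A→{A, B, D, E}, B→∅, C→∅, D→{C}, E→{B, C}, F→∅; union {A, B, C, D, E}; ε-closure = {A, B, C, D, E, F}.
Read 'c': A→{S, E}, B→{C, D}, C→{B}, D→{B}, E→∅, F→{S}; union {S, B, C, D, E}; ε-closure = {S, A, B, C, D, E, F}.
Read 'a': S→{C, D}, A→{A, B, D, E}, B→∅, C→∅, D→{C}, E→{B, C}, F→∅; union {A, B, C, D, E}; ε-closure = {A, B, C, D, E, F}.
Read 'a': A→{A, B, D, E}, B→∅, C→∅, D→{C}, E→{B, C}, F→∅; union {A, B, C, D, E}; ε-closure = {A, B, C, D, E, F}.
Read 'b': A→∅, B→{C}, C→{D, E, F}, D→∅, E→{A, B, C}, F→{A, C}; now {A, B, C, D, E, F}.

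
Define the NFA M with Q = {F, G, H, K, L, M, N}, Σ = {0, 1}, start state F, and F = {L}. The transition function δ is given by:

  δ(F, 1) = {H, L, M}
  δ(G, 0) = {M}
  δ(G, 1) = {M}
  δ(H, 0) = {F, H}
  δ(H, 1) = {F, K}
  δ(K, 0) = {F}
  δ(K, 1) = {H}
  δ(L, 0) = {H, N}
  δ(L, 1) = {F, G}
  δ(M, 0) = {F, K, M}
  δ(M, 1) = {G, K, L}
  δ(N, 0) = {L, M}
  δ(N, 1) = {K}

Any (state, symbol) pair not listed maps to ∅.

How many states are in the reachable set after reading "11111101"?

Start in {F}.
Read '1': {F} → {H, L, M}.
Read '1': {H, L, M} → {F, G, K, L}.
Read '1': {F, G, K, L} → {F, G, H, L, M}.
Read '1': {F, G, H, L, M} → {F, G, H, K, L, M}.
Read '1': {F, G, H, K, L, M} → {F, G, H, K, L, M}.
Read '1': {F, G, H, K, L, M} → {F, G, H, K, L, M}.
Read '0': {F, G, H, K, L, M} → {F, H, K, M, N}.
Read '1': {F, H, K, M, N} → {F, G, H, K, L, M}.
That set has 6 states.

6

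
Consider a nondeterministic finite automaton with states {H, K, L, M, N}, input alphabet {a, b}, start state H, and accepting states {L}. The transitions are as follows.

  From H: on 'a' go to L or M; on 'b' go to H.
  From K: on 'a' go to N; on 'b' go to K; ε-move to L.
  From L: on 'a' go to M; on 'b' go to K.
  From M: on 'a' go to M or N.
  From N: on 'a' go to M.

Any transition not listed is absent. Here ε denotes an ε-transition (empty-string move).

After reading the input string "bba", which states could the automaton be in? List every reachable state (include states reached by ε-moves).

{L, M}

Start in {H}.
Read 'b': {H} → {H}.
Read 'b': {H} → {H}.
Read 'a': {H} → {L, M}.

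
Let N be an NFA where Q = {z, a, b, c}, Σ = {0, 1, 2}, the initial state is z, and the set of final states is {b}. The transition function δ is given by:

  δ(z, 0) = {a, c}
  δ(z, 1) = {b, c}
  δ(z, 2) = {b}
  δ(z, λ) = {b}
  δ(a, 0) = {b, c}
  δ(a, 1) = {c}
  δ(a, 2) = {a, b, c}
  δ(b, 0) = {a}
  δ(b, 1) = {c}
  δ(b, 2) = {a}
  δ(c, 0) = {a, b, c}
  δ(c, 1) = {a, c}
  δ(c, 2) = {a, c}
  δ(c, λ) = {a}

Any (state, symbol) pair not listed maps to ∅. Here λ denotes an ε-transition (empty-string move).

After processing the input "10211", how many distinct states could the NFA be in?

Start: ε-closure({z}) = {z, b}.
Read '1': z→{b, c}, b→{c}; union {b, c}; ε-closure = {a, b, c}.
Read '0': a→{b, c}, b→{a}, c→{a, b, c}; now {a, b, c}.
Read '2': a→{a, b, c}, b→{a}, c→{a, c}; now {a, b, c}.
Read '1': a→{c}, b→{c}, c→{a, c}; now {a, c}.
Read '1': a→{c}, c→{a, c}; now {a, c}.
That set has 2 states.

2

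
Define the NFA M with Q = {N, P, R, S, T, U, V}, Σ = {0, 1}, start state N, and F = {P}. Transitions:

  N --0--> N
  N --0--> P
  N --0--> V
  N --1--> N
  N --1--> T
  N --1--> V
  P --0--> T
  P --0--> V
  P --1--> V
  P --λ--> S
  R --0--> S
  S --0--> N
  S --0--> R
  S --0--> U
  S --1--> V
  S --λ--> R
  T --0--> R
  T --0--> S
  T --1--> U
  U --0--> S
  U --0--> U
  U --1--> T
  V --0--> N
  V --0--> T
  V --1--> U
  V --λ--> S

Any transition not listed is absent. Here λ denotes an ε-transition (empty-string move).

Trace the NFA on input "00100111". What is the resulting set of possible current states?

Start in {N}.
Read '0': N→{N, P, V}; union {N, P, V}; ε-closure = {N, P, R, S, V}.
Read '0': N→{N, P, V}, P→{T, V}, R→{S}, S→{N, R, U}, V→{N, T}; now {N, P, R, S, T, U, V}.
Read '1': N→{N, T, V}, P→{V}, R→∅, S→{V}, T→{U}, U→{T}, V→{U}; union {N, T, U, V}; ε-closure = {N, R, S, T, U, V}.
Read '0': N→{N, P, V}, R→{S}, S→{N, R, U}, T→{R, S}, U→{S, U}, V→{N, T}; now {N, P, R, S, T, U, V}.
Read '0': N→{N, P, V}, P→{T, V}, R→{S}, S→{N, R, U}, T→{R, S}, U→{S, U}, V→{N, T}; now {N, P, R, S, T, U, V}.
Read '1': N→{N, T, V}, P→{V}, R→∅, S→{V}, T→{U}, U→{T}, V→{U}; union {N, T, U, V}; ε-closure = {N, R, S, T, U, V}.
Read '1': N→{N, T, V}, R→∅, S→{V}, T→{U}, U→{T}, V→{U}; union {N, T, U, V}; ε-closure = {N, R, S, T, U, V}.
Read '1': N→{N, T, V}, R→∅, S→{V}, T→{U}, U→{T}, V→{U}; union {N, T, U, V}; ε-closure = {N, R, S, T, U, V}.

{N, R, S, T, U, V}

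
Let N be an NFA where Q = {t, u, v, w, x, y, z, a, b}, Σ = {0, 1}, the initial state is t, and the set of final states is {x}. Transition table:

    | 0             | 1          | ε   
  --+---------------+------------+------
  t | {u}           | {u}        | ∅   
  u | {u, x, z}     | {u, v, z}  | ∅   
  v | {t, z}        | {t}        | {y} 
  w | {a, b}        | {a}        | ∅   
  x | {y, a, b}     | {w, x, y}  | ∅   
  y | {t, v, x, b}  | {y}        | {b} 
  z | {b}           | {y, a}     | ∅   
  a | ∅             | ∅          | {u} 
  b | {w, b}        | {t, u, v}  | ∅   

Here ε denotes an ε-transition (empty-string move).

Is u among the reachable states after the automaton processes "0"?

Yes

Start in {t}.
Read '0': t→{u}; now {u}.
State u is in {u}.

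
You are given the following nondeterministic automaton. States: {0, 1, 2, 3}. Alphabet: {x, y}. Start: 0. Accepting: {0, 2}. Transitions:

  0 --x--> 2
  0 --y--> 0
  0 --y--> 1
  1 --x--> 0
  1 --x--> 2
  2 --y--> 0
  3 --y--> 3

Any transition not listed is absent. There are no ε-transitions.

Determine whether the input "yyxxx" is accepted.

No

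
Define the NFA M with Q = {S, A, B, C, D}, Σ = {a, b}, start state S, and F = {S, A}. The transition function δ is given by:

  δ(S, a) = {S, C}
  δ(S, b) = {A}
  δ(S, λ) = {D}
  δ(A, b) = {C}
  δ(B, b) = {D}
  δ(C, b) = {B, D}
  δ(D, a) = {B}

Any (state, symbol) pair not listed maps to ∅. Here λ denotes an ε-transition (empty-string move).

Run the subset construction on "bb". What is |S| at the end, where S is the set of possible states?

1

Start: ε-closure({S}) = {S, D}.
Read 'b': {S, D} → {A}.
Read 'b': {A} → {C}.
That set has 1 state.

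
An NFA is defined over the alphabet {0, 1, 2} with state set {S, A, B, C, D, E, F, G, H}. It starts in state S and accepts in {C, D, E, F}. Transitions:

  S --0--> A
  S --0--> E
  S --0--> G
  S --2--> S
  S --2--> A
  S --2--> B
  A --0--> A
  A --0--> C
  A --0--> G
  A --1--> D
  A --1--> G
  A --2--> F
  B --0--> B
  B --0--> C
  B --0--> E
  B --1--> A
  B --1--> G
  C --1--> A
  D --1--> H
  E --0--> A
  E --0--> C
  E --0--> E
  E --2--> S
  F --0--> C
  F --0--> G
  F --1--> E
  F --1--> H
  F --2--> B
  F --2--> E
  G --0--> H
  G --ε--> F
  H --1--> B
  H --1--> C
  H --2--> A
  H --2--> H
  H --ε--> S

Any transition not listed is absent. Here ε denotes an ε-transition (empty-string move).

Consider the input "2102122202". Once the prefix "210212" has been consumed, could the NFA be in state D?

No

Start in {S}.
Read '2': S→{S, A, B}; now {S, A, B}.
Read '1': S→∅, A→{D, G}, B→{A, G}; union {A, D, G}; ε-closure = {A, D, F, G}.
Read '0': A→{A, C, G}, D→∅, F→{C, G}, G→{H}; union {A, C, G, H}; ε-closure = {S, A, C, F, G, H}.
Read '2': S→{S, A, B}, A→{F}, C→∅, F→{B, E}, G→∅, H→{A, H}; now {S, A, B, E, F, H}.
Read '1': S→∅, A→{D, G}, B→{A, G}, E→∅, F→{E, H}, H→{B, C}; union {A, B, C, D, E, G, H}; ε-closure = {S, A, B, C, D, E, F, G, H}.
Read '2': S→{S, A, B}, A→{F}, B→∅, C→∅, D→∅, E→{S}, F→{B, E}, G→∅, H→{A, H}; now {S, A, B, E, F, H}.
State D is not in {S, A, B, E, F, H}.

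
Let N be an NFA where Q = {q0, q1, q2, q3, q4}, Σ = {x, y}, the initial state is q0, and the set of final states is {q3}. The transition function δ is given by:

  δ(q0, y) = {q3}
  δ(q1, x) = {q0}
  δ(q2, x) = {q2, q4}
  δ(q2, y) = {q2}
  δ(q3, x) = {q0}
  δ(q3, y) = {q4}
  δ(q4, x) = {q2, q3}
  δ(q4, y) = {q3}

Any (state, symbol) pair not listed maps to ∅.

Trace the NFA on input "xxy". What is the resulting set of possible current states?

Start in {q0}.
Read 'x': q0→∅; now ∅.
The set is empty and remains empty for the remaining 2 symbols.

∅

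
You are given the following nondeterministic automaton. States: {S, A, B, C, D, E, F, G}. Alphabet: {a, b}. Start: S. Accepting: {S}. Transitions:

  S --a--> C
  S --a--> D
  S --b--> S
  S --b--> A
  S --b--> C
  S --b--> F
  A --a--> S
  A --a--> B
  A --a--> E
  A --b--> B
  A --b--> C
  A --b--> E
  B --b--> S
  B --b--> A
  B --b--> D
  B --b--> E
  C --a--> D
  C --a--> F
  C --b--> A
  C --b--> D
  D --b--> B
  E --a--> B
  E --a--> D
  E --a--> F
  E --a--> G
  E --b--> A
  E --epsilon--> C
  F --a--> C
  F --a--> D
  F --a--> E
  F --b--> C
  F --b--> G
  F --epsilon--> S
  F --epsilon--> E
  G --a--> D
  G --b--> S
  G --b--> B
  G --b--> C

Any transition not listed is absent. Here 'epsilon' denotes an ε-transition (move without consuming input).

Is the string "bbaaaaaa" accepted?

Yes

Start in {S}.
Read 'b': {S} → {S, A, C, E, F}.
Read 'b': {S, A, C, E, F} → {S, A, B, C, D, E, F, G}.
Read 'a': {S, A, B, C, D, E, F, G} → {S, B, C, D, E, F, G}.
Read 'a': {S, B, C, D, E, F, G} → {S, B, C, D, E, F, G}.
Read 'a': {S, B, C, D, E, F, G} → {S, B, C, D, E, F, G}.
Read 'a': {S, B, C, D, E, F, G} → {S, B, C, D, E, F, G}.
Read 'a': {S, B, C, D, E, F, G} → {S, B, C, D, E, F, G}.
Read 'a': {S, B, C, D, E, F, G} → {S, B, C, D, E, F, G}.
The final set {S, B, C, D, E, F, G} contains the accepting state S.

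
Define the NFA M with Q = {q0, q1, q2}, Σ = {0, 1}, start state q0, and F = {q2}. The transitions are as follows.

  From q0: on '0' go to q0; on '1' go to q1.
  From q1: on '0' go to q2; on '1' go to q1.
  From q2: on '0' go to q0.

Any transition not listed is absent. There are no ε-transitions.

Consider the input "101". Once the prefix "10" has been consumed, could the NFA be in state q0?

Start in {q0}.
Read '1': q0→{q1}; now {q1}.
Read '0': q1→{q2}; now {q2}.
State q0 is not in {q2}.

No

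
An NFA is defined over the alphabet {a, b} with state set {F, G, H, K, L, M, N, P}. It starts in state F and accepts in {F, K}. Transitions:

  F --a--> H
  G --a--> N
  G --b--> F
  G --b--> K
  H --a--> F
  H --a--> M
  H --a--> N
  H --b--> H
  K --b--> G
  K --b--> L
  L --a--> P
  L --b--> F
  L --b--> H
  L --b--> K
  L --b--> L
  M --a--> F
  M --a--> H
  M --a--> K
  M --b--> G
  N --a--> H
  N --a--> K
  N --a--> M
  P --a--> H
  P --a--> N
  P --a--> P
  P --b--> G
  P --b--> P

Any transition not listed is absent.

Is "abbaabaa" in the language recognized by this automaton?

Yes

Start in {F}.
Read 'a': F→{H}; now {H}.
Read 'b': H→{H}; now {H}.
Read 'b': H→{H}; now {H}.
Read 'a': H→{F, M, N}; now {F, M, N}.
Read 'a': F→{H}, M→{F, H, K}, N→{H, K, M}; now {F, H, K, M}.
Read 'b': F→∅, H→{H}, K→{G, L}, M→{G}; now {G, H, L}.
Read 'a': G→{N}, H→{F, M, N}, L→{P}; now {F, M, N, P}.
Read 'a': F→{H}, M→{F, H, K}, N→{H, K, M}, P→{H, N, P}; now {F, H, K, M, N, P}.
The final set {F, H, K, M, N, P} contains the accepting states F, K.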